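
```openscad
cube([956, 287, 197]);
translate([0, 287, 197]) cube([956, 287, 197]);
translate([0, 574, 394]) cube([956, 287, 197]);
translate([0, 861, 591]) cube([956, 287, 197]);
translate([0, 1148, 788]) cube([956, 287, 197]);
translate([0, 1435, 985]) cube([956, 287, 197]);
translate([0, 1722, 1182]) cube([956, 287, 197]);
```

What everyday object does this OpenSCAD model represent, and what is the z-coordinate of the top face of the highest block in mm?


A staircase. The total rise is 1379 mm.

7 identical blocks, each offset up and back from the previous — a staircase. Each step is 197 mm tall and there are 7 of them, so the total rise is 7 × 197 = 1379 mm.


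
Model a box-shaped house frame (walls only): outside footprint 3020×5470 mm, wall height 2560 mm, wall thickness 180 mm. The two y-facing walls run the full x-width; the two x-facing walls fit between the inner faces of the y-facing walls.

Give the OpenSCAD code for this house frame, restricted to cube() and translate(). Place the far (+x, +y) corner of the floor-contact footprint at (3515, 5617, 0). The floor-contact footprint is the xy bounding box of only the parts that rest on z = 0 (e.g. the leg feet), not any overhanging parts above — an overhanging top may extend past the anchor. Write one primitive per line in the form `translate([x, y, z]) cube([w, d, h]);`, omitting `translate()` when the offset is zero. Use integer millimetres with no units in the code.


translate([495, 147, 0]) cube([3020, 180, 2560]);
translate([495, 5437, 0]) cube([3020, 180, 2560]);
translate([495, 327, 0]) cube([180, 5110, 2560]);
translate([3335, 327, 0]) cube([180, 5110, 2560]);


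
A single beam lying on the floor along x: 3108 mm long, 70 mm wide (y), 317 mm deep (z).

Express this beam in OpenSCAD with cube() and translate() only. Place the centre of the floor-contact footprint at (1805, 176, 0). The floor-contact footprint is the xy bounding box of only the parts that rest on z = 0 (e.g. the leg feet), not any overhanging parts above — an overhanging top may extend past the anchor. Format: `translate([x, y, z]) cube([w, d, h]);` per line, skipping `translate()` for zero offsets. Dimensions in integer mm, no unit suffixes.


translate([251, 141, 0]) cube([3108, 70, 317]);


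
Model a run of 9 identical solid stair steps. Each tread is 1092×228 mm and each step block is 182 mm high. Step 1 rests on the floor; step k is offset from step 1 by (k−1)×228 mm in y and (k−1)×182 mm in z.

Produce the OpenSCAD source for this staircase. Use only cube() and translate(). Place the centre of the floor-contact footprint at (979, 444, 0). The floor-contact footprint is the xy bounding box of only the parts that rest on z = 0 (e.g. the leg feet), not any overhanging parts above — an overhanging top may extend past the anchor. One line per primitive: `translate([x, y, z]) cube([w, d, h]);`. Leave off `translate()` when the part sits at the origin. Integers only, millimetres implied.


translate([433, 330, 0]) cube([1092, 228, 182]);
translate([433, 558, 182]) cube([1092, 228, 182]);
translate([433, 786, 364]) cube([1092, 228, 182]);
translate([433, 1014, 546]) cube([1092, 228, 182]);
translate([433, 1242, 728]) cube([1092, 228, 182]);
translate([433, 1470, 910]) cube([1092, 228, 182]);
translate([433, 1698, 1092]) cube([1092, 228, 182]);
translate([433, 1926, 1274]) cube([1092, 228, 182]);
translate([433, 2154, 1456]) cube([1092, 228, 182]);


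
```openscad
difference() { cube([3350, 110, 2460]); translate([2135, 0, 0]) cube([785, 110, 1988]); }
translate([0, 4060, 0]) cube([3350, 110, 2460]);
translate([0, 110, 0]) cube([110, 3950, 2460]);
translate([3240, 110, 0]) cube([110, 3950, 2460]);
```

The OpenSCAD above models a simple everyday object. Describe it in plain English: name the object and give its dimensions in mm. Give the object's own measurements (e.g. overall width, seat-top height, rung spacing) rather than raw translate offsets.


A single room: four walls, each 2460 mm tall and 110 mm thick, enclosing an outside footprint 3350×4170 mm (x × y), no floor or roof. The front and back walls (−y and +y sides) run the full x-width; the side walls fit between their inner faces. A door opening 785 mm wide and 1988 mm tall is cut through the front wall from the floor up, its −x edge 2135 mm from the wall's −x end.


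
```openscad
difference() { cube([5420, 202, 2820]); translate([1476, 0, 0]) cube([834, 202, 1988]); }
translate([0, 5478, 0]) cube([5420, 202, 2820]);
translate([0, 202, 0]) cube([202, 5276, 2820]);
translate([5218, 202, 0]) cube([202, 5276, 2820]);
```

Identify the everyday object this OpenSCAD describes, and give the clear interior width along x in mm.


A single room. The interior width is 5016 mm.

Four walls enclosing a rectangle with a door in the front wall — a room. Outside width 5420 minus two 202 mm walls gives 5016 mm.


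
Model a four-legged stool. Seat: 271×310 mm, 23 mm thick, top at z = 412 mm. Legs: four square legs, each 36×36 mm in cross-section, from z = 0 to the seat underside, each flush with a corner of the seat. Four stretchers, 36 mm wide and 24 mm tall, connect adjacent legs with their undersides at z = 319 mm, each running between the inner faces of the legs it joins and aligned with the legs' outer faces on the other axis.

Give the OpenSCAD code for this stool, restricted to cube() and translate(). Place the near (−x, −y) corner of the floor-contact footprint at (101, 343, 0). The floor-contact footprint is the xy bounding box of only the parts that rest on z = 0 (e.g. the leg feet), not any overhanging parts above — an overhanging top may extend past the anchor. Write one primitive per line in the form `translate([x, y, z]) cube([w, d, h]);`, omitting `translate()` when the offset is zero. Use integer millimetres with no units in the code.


translate([101, 343, 389]) cube([271, 310, 23]);
translate([101, 343, 0]) cube([36, 36, 389]);
translate([336, 343, 0]) cube([36, 36, 389]);
translate([101, 617, 0]) cube([36, 36, 389]);
translate([336, 617, 0]) cube([36, 36, 389]);
translate([137, 343, 319]) cube([199, 36, 24]);
translate([137, 617, 319]) cube([199, 36, 24]);
translate([101, 379, 319]) cube([36, 238, 24]);
translate([336, 379, 319]) cube([36, 238, 24]);


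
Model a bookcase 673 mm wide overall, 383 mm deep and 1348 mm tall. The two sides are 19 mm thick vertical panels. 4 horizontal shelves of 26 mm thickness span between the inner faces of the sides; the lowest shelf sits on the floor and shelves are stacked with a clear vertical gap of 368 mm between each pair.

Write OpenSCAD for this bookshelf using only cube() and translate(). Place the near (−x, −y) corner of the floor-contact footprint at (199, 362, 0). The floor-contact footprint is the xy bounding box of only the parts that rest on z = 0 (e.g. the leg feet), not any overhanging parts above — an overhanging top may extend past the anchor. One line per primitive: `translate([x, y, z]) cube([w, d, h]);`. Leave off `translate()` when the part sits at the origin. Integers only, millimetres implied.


translate([199, 362, 0]) cube([19, 383, 1348]);
translate([853, 362, 0]) cube([19, 383, 1348]);
translate([218, 362, 0]) cube([635, 383, 26]);
translate([218, 362, 394]) cube([635, 383, 26]);
translate([218, 362, 788]) cube([635, 383, 26]);
translate([218, 362, 1182]) cube([635, 383, 26]);


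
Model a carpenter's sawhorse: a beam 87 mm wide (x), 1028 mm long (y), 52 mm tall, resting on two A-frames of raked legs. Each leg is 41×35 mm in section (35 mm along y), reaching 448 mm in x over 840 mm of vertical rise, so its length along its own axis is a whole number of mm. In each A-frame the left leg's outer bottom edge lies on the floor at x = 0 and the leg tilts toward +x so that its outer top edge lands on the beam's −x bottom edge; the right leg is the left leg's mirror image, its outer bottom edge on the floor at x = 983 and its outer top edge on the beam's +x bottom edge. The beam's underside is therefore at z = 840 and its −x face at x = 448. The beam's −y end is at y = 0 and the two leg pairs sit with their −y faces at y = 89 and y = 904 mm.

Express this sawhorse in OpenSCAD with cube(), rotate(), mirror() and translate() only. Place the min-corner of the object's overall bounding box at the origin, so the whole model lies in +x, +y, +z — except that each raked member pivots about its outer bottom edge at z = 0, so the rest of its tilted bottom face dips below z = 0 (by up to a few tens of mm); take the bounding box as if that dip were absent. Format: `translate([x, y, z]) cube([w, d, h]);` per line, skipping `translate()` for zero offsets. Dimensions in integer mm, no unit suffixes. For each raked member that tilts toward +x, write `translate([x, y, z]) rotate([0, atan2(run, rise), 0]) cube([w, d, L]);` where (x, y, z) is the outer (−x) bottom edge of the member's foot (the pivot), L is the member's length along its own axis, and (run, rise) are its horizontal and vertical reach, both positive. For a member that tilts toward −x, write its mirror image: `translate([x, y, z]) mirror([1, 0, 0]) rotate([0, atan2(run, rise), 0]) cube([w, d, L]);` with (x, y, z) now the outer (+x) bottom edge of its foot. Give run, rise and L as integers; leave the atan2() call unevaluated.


translate([448, 0, 840]) cube([87, 1028, 52]);
translate([0, 89, 0]) rotate([0, atan2(448, 840), 0]) cube([41, 35, 952]);
translate([983, 89, 0]) mirror([1, 0, 0]) rotate([0, atan2(448, 840), 0]) cube([41, 35, 952]);
translate([0, 904, 0]) rotate([0, atan2(448, 840), 0]) cube([41, 35, 952]);
translate([983, 904, 0]) mirror([1, 0, 0]) rotate([0, atan2(448, 840), 0]) cube([41, 35, 952]);


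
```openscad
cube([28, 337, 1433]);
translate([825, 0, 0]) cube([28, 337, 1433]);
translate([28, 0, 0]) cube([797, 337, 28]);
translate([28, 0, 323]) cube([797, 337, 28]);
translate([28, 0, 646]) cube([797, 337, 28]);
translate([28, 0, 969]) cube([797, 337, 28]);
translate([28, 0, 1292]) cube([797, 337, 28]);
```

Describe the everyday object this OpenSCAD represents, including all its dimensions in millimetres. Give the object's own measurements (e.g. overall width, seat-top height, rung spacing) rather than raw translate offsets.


An open bookshelf. Two side panels, each 28 mm thick, 337 mm deep and 1433 mm tall, stand 853 mm apart (outside-to-outside). Between them sit 5 shelves, each 28 mm thick and 337 mm deep, spanning the full gap between the sides. The bottom shelf rests on the floor (its underside at z = 0) and the clear gap between one shelf's top and the next shelf's underside is 295 mm.


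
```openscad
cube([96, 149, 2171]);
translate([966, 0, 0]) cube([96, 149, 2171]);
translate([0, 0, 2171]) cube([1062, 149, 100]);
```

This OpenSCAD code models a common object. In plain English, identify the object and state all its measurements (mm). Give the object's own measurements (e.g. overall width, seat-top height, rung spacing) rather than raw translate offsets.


A door frame. The clear opening is 870 mm wide and 2171 mm high. Two 96 mm wide jambs, 149 mm deep, stand either side of the opening from the floor to the top of the opening. A 100 mm thick head sits across the top of both jambs, spanning the full outside width of the frame.


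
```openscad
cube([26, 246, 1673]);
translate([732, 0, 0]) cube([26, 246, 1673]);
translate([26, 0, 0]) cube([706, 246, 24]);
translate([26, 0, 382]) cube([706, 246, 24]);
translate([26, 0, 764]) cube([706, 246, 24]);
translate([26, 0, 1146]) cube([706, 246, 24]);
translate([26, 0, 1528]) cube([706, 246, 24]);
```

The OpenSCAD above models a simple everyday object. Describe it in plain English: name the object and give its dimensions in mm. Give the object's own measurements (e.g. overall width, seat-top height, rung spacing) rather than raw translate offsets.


An open bookshelf. Two side panels, each 26 mm thick, 246 mm deep and 1673 mm tall, stand 758 mm apart (outside-to-outside). Between them sit 5 shelves, each 24 mm thick and 246 mm deep, spanning the full gap between the sides. The bottom shelf rests on the floor (its underside at z = 0) and the clear gap between one shelf's top and the next shelf's underside is 358 mm.


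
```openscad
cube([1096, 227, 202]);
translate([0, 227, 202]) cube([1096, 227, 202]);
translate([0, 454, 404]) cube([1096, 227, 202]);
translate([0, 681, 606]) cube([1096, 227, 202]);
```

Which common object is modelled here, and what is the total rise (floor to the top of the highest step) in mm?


A staircase. The total rise is 808 mm.

4 identical blocks, each offset up and back from the previous — a staircase. Each step is 202 mm tall and there are 4 of them, so the total rise is 4 × 202 = 808 mm.


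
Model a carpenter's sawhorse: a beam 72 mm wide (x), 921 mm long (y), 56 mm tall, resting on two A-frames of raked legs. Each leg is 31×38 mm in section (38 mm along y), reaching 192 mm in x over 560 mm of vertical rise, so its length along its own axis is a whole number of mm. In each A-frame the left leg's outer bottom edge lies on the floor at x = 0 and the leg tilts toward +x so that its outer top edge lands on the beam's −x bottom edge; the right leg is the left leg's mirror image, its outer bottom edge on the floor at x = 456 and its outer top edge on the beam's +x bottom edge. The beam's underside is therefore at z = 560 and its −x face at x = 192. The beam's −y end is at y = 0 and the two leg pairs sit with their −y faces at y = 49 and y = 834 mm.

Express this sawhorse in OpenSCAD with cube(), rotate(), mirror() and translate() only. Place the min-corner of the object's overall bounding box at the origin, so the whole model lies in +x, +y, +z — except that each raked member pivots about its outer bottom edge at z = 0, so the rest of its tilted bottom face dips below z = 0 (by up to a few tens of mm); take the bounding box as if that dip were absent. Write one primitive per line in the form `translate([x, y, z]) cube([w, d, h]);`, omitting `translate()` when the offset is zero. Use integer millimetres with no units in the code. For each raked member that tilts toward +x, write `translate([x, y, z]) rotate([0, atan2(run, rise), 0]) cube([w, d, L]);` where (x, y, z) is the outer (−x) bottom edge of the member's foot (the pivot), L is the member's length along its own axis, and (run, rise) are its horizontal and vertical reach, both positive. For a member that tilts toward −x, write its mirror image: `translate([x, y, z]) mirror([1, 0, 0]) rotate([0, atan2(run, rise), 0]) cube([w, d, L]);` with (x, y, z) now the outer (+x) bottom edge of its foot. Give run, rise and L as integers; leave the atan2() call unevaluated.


// leg length = √(192² + 560²) = 592
// right-leg outer foot x = 2·192 + 72 = 456
// beam min-corner = (192, 0, 560)
translate([192, 0, 560]) cube([72, 921, 56]);
translate([0, 49, 0]) rotate([0, atan2(192, 560), 0]) cube([31, 38, 592]);
translate([456, 49, 0]) mirror([1, 0, 0]) rotate([0, atan2(192, 560), 0]) cube([31, 38, 592]);
translate([0, 834, 0]) rotate([0, atan2(192, 560), 0]) cube([31, 38, 592]);
translate([456, 834, 0]) mirror([1, 0, 0]) rotate([0, atan2(192, 560), 0]) cube([31, 38, 592]);


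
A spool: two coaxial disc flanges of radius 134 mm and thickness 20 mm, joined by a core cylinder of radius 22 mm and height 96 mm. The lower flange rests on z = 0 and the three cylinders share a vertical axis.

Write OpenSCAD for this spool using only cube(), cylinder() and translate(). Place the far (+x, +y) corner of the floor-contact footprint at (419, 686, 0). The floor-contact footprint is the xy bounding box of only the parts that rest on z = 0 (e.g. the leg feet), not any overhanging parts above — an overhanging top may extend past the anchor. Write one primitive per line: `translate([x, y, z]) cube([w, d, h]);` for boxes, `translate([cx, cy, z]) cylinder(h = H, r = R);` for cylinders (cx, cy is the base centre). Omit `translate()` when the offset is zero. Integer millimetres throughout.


translate([285, 552, 0]) cylinder(h = 20, r = 134);
translate([285, 552, 20]) cylinder(h = 96, r = 22);
translate([285, 552, 116]) cylinder(h = 20, r = 134);


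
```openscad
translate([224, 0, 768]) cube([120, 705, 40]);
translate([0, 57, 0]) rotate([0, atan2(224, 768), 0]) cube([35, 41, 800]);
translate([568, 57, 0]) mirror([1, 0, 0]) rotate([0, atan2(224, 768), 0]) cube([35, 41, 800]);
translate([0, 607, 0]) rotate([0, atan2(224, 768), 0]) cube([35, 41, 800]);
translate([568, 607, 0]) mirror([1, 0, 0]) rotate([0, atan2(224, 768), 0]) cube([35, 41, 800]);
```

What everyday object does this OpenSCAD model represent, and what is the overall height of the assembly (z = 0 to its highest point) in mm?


A sawhorse. The overall height is 808 mm.

A beam across two mirrored pairs of raked legs — a sawhorse. The beam's underside is at z = 768 (matching the legs' vertical rise in atan2(224, 768)) and the beam is 40 mm tall, so its top is at 768 + 40 = 808 mm. The raked legs top out at the beam's underside, so that is the highest point.


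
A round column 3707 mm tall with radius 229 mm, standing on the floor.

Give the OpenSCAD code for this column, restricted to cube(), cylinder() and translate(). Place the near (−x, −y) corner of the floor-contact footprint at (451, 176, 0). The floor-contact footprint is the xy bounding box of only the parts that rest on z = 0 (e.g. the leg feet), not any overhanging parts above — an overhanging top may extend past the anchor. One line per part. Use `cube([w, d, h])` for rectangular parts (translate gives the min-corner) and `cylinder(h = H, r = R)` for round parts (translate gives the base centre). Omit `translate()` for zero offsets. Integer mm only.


translate([680, 405, 0]) cylinder(h = 3707, r = 229);


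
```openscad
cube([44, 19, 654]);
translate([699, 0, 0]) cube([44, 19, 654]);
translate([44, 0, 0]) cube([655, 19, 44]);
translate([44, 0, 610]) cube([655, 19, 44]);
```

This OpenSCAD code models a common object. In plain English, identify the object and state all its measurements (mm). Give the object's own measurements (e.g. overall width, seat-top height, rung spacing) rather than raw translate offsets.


A rectangular picture frame lying in the x–z plane (depth along y). The opening is 655 mm wide (x) by 566 mm tall (z), surrounded by a border 44 mm wide on all four sides. The frame is 19 mm deep and is made of two full-height vertical stiles with two horizontal rails fitted between them.


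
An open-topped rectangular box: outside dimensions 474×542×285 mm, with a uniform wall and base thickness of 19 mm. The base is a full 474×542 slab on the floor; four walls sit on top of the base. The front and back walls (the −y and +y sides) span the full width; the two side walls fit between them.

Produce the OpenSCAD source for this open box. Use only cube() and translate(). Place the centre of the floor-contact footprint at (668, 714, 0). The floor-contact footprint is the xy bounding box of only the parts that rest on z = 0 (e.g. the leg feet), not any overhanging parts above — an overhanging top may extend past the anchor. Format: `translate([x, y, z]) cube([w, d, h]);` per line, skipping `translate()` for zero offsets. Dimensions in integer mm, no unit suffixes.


translate([431, 443, 0]) cube([474, 542, 19]);
translate([431, 443, 19]) cube([474, 19, 266]);
translate([431, 966, 19]) cube([474, 19, 266]);
translate([431, 462, 19]) cube([19, 504, 266]);
translate([886, 462, 19]) cube([19, 504, 266]);


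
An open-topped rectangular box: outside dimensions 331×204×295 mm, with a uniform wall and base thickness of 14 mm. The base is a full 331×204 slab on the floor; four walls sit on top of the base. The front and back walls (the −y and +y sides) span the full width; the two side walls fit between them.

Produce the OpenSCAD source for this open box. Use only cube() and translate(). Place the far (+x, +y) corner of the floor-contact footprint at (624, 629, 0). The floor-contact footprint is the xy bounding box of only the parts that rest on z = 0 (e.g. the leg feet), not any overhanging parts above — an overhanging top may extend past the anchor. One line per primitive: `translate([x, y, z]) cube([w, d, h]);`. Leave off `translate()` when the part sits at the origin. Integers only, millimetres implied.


translate([293, 425, 0]) cube([331, 204, 14]);
translate([293, 425, 14]) cube([331, 14, 281]);
translate([293, 615, 14]) cube([331, 14, 281]);
translate([293, 439, 14]) cube([14, 176, 281]);
translate([610, 439, 14]) cube([14, 176, 281]);


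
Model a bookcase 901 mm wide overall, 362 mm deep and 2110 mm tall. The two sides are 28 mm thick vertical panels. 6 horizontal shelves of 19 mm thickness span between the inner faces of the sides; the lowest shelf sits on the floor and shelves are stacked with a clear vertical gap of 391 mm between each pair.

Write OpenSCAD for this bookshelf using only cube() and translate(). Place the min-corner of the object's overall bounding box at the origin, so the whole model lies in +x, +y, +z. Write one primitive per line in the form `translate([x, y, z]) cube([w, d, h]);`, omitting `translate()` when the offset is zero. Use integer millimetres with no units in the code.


cube([28, 362, 2110]);
translate([873, 0, 0]) cube([28, 362, 2110]);
translate([28, 0, 0]) cube([845, 362, 19]);
translate([28, 0, 410]) cube([845, 362, 19]);
translate([28, 0, 820]) cube([845, 362, 19]);
translate([28, 0, 1230]) cube([845, 362, 19]);
translate([28, 0, 1640]) cube([845, 362, 19]);
translate([28, 0, 2050]) cube([845, 362, 19]);


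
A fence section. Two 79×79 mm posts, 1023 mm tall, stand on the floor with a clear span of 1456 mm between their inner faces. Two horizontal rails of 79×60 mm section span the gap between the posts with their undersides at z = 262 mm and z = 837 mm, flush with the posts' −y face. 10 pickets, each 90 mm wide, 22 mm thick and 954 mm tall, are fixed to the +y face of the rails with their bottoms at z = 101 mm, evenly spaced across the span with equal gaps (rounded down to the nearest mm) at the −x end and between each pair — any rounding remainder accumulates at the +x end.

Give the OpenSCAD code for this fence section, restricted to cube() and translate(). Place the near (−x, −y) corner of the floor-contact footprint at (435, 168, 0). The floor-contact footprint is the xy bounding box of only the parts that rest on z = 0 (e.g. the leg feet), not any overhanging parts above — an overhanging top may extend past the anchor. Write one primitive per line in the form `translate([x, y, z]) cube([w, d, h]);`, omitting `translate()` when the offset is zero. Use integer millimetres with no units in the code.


translate([435, 168, 0]) cube([79, 79, 1023]);
translate([1970, 168, 0]) cube([79, 79, 1023]);
translate([514, 168, 262]) cube([1456, 79, 60]);
translate([514, 168, 837]) cube([1456, 79, 60]);
translate([564, 247, 101]) cube([90, 22, 954]);
translate([704, 247, 101]) cube([90, 22, 954]);
translate([844, 247, 101]) cube([90, 22, 954]);
translate([984, 247, 101]) cube([90, 22, 954]);
translate([1124, 247, 101]) cube([90, 22, 954]);
translate([1264, 247, 101]) cube([90, 22, 954]);
translate([1404, 247, 101]) cube([90, 22, 954]);
translate([1544, 247, 101]) cube([90, 22, 954]);
translate([1684, 247, 101]) cube([90, 22, 954]);
translate([1824, 247, 101]) cube([90, 22, 954]);


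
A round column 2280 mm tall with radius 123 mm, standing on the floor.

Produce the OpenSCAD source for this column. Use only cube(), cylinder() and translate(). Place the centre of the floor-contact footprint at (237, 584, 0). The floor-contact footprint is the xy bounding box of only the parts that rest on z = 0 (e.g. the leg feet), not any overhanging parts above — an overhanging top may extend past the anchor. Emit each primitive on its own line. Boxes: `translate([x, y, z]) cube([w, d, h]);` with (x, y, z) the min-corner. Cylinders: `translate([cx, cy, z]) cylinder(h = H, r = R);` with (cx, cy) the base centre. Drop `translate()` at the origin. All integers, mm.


translate([237, 584, 0]) cylinder(h = 2280, r = 123);


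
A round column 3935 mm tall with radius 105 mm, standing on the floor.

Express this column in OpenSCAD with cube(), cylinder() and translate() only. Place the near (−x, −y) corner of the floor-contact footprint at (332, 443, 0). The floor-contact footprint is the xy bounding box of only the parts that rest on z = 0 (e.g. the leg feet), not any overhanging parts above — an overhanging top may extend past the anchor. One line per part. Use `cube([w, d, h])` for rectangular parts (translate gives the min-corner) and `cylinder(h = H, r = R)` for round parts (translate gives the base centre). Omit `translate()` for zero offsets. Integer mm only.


translate([437, 548, 0]) cylinder(h = 3935, r = 105);


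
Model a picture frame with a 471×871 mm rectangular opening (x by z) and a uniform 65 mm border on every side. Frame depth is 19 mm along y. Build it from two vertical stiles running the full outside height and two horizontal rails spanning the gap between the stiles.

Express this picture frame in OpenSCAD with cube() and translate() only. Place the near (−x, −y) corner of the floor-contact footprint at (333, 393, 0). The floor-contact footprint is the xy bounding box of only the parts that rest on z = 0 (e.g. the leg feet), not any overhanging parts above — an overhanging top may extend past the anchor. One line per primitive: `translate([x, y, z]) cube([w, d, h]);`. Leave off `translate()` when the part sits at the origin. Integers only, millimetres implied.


translate([333, 393, 0]) cube([65, 19, 1001]);
translate([869, 393, 0]) cube([65, 19, 1001]);
translate([398, 393, 0]) cube([471, 19, 65]);
translate([398, 393, 936]) cube([471, 19, 65]);


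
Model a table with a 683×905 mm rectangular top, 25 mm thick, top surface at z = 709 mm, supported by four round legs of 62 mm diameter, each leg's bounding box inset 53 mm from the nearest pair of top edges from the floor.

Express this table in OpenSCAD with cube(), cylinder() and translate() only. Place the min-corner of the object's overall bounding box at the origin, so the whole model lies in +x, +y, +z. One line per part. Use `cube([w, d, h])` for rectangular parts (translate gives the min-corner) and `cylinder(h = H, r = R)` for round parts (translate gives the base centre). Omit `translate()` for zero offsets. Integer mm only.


translate([0, 0, 684]) cube([683, 905, 25]);
translate([84, 84, 0]) cylinder(h = 684, r = 31);
translate([599, 84, 0]) cylinder(h = 684, r = 31);
translate([84, 821, 0]) cylinder(h = 684, r = 31);
translate([599, 821, 0]) cylinder(h = 684, r = 31);


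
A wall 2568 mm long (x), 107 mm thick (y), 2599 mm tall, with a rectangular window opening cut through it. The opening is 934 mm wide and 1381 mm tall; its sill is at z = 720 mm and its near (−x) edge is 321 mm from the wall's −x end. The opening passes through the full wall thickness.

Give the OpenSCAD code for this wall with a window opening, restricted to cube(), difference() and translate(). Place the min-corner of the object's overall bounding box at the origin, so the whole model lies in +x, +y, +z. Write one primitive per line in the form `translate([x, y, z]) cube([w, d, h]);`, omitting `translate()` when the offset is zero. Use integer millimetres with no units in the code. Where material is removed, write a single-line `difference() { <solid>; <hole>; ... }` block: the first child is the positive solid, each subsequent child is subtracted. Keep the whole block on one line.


difference() { cube([2568, 107, 2599]); translate([321, 0, 720]) cube([934, 107, 1381]); }


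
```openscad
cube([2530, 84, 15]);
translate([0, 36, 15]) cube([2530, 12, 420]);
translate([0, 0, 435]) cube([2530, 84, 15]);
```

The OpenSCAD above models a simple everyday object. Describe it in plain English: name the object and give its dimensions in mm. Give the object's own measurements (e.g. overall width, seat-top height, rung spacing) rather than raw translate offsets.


An I-beam lying along x, 2530 mm long. Overall section height 450 mm. Two flanges 84 mm wide (y) and 15 mm thick, one on the floor and one at the top; a web 12 mm thick runs between them, centred on the flange width.


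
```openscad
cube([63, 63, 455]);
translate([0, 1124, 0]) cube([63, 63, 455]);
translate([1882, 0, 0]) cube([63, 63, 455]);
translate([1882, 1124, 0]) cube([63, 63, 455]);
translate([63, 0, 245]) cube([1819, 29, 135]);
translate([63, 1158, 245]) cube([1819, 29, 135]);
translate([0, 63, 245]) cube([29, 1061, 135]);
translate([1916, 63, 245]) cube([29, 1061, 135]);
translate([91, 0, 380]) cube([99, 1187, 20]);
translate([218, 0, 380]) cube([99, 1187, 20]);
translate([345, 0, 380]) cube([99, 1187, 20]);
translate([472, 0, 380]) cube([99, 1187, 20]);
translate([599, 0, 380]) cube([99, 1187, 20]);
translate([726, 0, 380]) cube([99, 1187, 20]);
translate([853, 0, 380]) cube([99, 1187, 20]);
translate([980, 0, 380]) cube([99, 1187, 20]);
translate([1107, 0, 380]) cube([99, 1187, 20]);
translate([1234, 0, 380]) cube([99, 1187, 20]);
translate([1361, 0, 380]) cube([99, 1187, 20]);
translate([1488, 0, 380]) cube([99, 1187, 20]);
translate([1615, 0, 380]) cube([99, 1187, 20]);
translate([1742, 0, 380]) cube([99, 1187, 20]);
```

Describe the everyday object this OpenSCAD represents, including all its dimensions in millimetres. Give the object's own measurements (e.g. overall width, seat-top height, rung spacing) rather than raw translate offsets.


A bed frame 1945 mm long (x) by 1187 mm wide (y). Four 63×63 mm corner posts, 455 mm tall, at the corners of the footprint. Four rails of 29 mm thickness and 135 mm height run between adjacent posts with their undersides at z = 245 mm, their outer faces flush with the outside of the frame (the two x-running rails run between the posts' inner faces; the two y-running rails run between the posts' inner faces). 14 slats, each 99 mm wide (x) and 20 mm thick, lie across the top of the two x-running rails, running the full 1187 mm width of the frame in y; along x they sit between the end posts with a 28 mm gap after the −x posts and between neighbouring slats, leaving 41 mm before the +x posts.


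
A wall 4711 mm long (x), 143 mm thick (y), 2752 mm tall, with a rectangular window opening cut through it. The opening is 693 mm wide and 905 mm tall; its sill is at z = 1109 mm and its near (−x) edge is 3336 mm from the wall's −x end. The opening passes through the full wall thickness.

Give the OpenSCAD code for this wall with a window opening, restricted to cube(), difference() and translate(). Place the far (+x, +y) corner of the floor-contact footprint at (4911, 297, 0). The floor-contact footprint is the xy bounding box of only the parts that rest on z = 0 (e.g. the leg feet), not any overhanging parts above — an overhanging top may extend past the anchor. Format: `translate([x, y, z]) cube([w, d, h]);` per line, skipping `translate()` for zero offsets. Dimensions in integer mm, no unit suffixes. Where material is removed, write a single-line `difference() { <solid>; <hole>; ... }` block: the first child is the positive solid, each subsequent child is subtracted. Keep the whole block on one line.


difference() { translate([200, 154, 0]) cube([4711, 143, 2752]); translate([3536, 154, 1109]) cube([693, 143, 905]); }


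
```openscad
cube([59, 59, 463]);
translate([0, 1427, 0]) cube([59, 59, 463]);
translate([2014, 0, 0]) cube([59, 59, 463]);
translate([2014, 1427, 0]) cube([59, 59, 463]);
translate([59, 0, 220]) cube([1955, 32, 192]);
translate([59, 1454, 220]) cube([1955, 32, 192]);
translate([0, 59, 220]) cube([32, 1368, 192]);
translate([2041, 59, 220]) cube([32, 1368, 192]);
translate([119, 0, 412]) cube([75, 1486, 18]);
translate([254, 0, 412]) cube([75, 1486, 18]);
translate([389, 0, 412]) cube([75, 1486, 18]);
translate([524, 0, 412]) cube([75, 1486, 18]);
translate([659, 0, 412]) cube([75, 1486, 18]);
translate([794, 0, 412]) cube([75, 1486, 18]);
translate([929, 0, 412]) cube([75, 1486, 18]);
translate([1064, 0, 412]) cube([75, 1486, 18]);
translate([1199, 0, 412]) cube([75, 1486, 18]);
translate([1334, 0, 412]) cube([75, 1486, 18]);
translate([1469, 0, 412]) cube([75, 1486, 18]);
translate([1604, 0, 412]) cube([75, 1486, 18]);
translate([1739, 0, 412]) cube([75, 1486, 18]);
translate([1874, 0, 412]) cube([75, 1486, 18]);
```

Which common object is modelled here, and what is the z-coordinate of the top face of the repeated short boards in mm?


A bed frame. The slat-top height is 430 mm.

Four posts, four rails, and a row of slats — a bed frame. Slats sit on the rails at z = 220 + 192 = 412; with slat thickness 18, the top is 430 mm.


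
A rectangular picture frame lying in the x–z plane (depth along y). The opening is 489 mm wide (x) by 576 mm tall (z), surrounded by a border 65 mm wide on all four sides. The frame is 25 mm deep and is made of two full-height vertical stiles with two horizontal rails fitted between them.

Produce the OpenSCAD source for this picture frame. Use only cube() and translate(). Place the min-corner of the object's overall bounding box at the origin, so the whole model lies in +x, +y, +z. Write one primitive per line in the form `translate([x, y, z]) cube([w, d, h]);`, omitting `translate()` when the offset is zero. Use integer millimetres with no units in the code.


cube([65, 25, 706]);
translate([554, 0, 0]) cube([65, 25, 706]);
translate([65, 0, 0]) cube([489, 25, 65]);
translate([65, 0, 641]) cube([489, 25, 65]);


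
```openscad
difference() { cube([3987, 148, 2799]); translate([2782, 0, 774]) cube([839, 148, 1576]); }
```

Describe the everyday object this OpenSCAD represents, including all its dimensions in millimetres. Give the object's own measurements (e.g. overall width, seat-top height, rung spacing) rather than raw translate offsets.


A wall 3987 mm long (x), 148 mm thick (y), 2799 mm tall, with a rectangular window opening cut through it. The opening is 839 mm wide and 1576 mm tall; its sill is at z = 774 mm and its near (−x) edge is 2782 mm from the wall's −x end. The opening passes through the full wall thickness.


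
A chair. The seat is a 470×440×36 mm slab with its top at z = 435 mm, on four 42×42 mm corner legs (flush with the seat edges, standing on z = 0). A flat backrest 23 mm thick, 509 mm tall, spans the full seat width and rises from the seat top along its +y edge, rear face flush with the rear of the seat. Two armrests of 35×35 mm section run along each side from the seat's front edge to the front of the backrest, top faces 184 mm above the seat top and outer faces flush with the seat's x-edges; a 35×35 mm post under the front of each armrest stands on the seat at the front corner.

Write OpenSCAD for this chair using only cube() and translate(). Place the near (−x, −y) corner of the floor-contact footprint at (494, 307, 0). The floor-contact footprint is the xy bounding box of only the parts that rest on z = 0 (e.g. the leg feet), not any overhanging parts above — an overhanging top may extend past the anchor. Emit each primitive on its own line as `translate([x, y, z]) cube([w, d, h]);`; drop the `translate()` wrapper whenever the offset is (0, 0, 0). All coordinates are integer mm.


// leg_h = 435 - 36 = 399
// arm post h = 184 - 35 = 149
translate([494, 307, 399]) cube([470, 440, 36]);
translate([494, 307, 0]) cube([42, 42, 399]);
translate([922, 307, 0]) cube([42, 42, 399]);
translate([494, 705, 0]) cube([42, 42, 399]);
translate([922, 705, 0]) cube([42, 42, 399]);
translate([494, 724, 435]) cube([470, 23, 509]);
translate([494, 307, 584]) cube([35, 417, 35]);
translate([929, 307, 584]) cube([35, 417, 35]);
translate([494, 307, 435]) cube([35, 35, 149]);
translate([929, 307, 435]) cube([35, 35, 149]);


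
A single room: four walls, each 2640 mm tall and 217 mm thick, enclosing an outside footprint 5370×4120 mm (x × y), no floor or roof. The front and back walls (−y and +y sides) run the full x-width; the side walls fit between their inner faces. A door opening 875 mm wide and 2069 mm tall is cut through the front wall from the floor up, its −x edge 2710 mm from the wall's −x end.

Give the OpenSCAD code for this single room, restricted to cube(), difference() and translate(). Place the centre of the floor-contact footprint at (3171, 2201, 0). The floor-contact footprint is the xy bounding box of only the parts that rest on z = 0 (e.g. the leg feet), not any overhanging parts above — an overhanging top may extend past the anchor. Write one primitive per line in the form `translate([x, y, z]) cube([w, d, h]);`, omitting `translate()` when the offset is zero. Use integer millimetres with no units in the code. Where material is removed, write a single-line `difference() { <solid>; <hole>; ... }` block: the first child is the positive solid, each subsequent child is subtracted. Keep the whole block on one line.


difference() { translate([486, 141, 0]) cube([5370, 217, 2640]); translate([3196, 141, 0]) cube([875, 217, 2069]); }
translate([486, 4044, 0]) cube([5370, 217, 2640]);
translate([486, 358, 0]) cube([217, 3686, 2640]);
translate([5639, 358, 0]) cube([217, 3686, 2640]);


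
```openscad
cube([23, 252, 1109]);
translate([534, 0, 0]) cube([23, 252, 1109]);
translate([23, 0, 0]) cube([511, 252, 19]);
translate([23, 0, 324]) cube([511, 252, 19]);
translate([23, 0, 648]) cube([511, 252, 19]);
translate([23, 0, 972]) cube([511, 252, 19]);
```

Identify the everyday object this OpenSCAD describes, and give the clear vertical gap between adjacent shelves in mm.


A bookshelf. The clear shelf gap is 305 mm.

Two tall side panels with 4 horizontal boards between them — a bookshelf. The first two shelf undersides are at z = 0 and z = 324; with shelf thickness 19, the clear gap is 324 − 0 − 19 = 305 mm.


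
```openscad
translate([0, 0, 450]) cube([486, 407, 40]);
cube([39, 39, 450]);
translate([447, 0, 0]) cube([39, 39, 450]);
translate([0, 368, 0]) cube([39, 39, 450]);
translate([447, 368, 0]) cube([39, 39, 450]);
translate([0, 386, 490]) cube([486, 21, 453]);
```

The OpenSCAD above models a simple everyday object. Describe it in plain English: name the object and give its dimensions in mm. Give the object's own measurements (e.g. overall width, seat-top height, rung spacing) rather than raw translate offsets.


A chair. The seat is a 486×407×40 mm slab with its top at z = 490 mm, on four 39×39 mm corner legs (flush with the seat edges, standing on z = 0). A flat backrest 21 mm thick, 453 mm tall, spans the full seat width and rises from the seat top along its +y edge, rear face flush with the rear of the seat.


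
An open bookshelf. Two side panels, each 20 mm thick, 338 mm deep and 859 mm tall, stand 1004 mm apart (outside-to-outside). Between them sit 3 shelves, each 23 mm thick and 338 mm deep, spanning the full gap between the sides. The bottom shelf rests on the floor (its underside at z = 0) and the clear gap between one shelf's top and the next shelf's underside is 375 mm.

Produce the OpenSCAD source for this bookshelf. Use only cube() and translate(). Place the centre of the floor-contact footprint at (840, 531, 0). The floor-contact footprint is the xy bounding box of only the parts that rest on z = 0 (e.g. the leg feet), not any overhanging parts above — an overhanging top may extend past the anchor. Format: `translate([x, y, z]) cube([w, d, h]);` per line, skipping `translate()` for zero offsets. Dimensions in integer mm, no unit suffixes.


translate([338, 362, 0]) cube([20, 338, 859]);
translate([1322, 362, 0]) cube([20, 338, 859]);
translate([358, 362, 0]) cube([964, 338, 23]);
translate([358, 362, 398]) cube([964, 338, 23]);
translate([358, 362, 796]) cube([964, 338, 23]);


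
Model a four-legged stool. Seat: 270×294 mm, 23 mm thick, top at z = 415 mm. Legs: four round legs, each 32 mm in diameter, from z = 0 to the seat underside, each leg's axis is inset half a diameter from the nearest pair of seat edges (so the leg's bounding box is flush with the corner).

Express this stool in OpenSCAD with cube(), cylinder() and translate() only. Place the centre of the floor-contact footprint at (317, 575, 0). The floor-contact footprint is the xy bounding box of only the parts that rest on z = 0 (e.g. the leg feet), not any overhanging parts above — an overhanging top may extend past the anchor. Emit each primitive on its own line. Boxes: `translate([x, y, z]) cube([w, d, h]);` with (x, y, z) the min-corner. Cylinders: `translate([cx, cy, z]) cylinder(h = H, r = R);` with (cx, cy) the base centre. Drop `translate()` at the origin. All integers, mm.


translate([182, 428, 392]) cube([270, 294, 23]);
translate([198, 444, 0]) cylinder(h = 392, r = 16);
translate([436, 444, 0]) cylinder(h = 392, r = 16);
translate([198, 706, 0]) cylinder(h = 392, r = 16);
translate([436, 706, 0]) cylinder(h = 392, r = 16);
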